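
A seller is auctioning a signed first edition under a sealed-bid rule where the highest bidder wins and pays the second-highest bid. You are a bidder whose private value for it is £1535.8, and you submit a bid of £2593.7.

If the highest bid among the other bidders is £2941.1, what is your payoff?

£0

Your bid £2593.7 is below the highest competing bid £2941.1, so you lose.
A losing bidder pays nothing and receives nothing: payoff = £0.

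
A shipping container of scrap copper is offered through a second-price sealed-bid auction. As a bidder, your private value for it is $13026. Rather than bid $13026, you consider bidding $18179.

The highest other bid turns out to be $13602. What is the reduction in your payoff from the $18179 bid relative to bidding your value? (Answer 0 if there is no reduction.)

Bidding your value $13026: you lose (since $13026 < $13602). Payoff $0.
Bidding $18179: you win and pay $13602. Payoff $13026 − $13602 = −$576.
The competing bid $13602 lies between your value and your inflated bid, so overbidding wins an item priced above your value.
Loss from deviating = $0 − (−$576) = $576.

$576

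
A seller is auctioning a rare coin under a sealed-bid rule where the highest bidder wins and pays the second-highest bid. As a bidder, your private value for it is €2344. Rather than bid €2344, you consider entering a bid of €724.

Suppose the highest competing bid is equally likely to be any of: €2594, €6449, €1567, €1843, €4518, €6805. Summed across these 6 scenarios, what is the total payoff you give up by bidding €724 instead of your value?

The deviation costs you only when the competing bid falls strictly between €724 and €2344; elsewhere both bids give the same outcome.
€2594: outcomes coincide → loss €0.
€6449: outcomes coincide → loss €0.
€1567: truthful payoff €777, deviation payoff €0 → loss €777.
€1843: truthful payoff €501, deviation payoff €0 → loss €501.
€4518: outcomes coincide → loss €0.
€6805: outcomes coincide → loss €0.
Total loss = €777 + €501 = €1278.

€1278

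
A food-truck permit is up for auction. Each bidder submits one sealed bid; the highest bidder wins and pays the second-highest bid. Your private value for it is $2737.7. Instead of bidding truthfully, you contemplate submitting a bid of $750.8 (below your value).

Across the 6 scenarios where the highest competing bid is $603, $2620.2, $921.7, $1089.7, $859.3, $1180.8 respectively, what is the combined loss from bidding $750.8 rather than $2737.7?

The deviation costs you only when the competing bid falls strictly between $750.8 and $2737.7; elsewhere both bids give the same outcome.
$603: outcomes coincide → loss $0.
$2620.2: truthful payoff $117.5, deviation payoff $0 → loss $117.5.
$921.7: truthful payoff $1816, deviation payoff $0 → loss $1816.
$1089.7: truthful payoff $1648, deviation payoff $0 → loss $1648.
$859.3: truthful payoff $1878.4, deviation payoff $0 → loss $1878.4.
$1180.8: truthful payoff $1556.9, deviation payoff $0 → loss $1556.9.
Total loss = $117.5 + $1816 + $1648 + $1878.4 + $1556.9 = $7016.8.

$7016.8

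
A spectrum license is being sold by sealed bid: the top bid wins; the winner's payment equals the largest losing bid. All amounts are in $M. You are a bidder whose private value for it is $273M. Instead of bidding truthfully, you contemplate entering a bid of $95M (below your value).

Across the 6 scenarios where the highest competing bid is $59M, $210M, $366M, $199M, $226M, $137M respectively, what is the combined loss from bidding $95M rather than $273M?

The deviation costs you only when the competing bid falls strictly between $95M and $273M; elsewhere both bids give the same outcome.
$59M: outcomes coincide → loss $0M.
$210M: truthful payoff $63M, deviation payoff $0M → loss $63M.
$366M: outcomes coincide → loss $0M.
$199M: truthful payoff $74M, deviation payoff $0M → loss $74M.
$226M: truthful payoff $47M, deviation payoff $0M → loss $47M.
$137M: truthful payoff $136M, deviation payoff $0M → loss $136M.
Total loss = $63M + $74M + $47M + $136M = $320M.

$320M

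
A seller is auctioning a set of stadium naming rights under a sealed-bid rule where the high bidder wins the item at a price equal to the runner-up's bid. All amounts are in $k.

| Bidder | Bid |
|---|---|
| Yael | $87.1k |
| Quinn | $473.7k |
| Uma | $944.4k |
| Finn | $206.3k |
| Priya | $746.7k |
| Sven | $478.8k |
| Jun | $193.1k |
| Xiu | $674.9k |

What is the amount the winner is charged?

Highest bid: Uma at $944.4k, so Uma wins.
Second-highest bid: Priya at $746.7k — that is the price the winner pays.

$746.7k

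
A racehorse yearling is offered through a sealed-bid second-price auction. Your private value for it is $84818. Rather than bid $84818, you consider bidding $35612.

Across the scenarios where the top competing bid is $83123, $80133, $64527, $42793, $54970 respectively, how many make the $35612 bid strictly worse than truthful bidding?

5

The deviation hurts exactly when the highest competing bid lies strictly between $35612 and $84818 — underbidding then forfeits a profitable win.
$83123: inside the interval → strictly worse (loss $1695).
$80133: inside the interval → strictly worse (loss $4685).
$64527: inside the interval → strictly worse (loss $20291).
$42793: inside the interval → strictly worse (loss $42025).
$54970: inside the interval → strictly worse (loss $29848).
Count: 5.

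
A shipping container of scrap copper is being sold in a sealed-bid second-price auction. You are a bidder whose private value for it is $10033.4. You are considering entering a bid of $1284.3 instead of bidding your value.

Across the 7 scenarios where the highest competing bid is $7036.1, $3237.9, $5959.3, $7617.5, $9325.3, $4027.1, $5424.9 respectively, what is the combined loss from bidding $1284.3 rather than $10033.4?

The deviation costs you only when the competing bid falls strictly between $1284.3 and $10033.4; elsewhere both bids give the same outcome.
$7036.1: truthful payoff $2997.3, deviation payoff $0 → loss $2997.3.
$3237.9: truthful payoff $6795.5, deviation payoff $0 → loss $6795.5.
$5959.3: truthful payoff $4074.1, deviation payoff $0 → loss $4074.1.
$7617.5: truthful payoff $2415.9, deviation payoff $0 → loss $2415.9.
$9325.3: truthful payoff $708.1, deviation payoff $0 → loss $708.1.
$4027.1: truthful payoff $6006.3, deviation payoff $0 → loss $6006.3.
$5424.9: truthful payoff $4608.5, deviation payoff $0 → loss $4608.5.
Total loss = $2997.3 + $6795.5 + $4074.1 + $2415.9 + $708.1 + $6006.3 + $4608.5 = $27605.7.
In a second-price auction your bid sets only whether you win, not what you pay, so bidding your true value is weakly dominant.

$27605.7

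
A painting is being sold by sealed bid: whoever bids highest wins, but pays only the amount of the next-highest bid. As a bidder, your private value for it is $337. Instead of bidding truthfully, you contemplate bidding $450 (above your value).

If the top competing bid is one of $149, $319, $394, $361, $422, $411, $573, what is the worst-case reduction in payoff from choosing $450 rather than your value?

$149: same outcome either way → loss $0.
$319: same outcome either way → loss $0.
$394: truthful gives $0, deviation gives −$57 → loss $57.
$361: truthful gives $0, deviation gives −$24 → loss $24.
$422: truthful gives $0, deviation gives −$85 → loss $85.
$411: truthful gives $0, deviation gives −$74 → loss $74.
$573: same outcome either way → loss $0.
Maximum loss: $85.

$85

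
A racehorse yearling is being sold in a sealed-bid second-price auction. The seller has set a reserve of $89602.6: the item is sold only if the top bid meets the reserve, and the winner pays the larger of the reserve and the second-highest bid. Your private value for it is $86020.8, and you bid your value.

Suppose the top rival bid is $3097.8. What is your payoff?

Your bid $86020.8 is the highest bid but falls below the reserve $89602.6, so the item goes unsold. Payoff $0.

$0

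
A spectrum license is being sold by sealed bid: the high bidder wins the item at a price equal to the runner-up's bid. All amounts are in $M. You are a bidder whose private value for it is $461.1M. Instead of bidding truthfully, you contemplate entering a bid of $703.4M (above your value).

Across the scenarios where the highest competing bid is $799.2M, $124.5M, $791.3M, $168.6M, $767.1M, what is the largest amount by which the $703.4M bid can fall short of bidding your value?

$0M

$799.2M: same outcome either way → loss $0M.
$124.5M: same outcome either way → loss $0M.
$791.3M: same outcome either way → loss $0M.
$168.6M: same outcome either way → loss $0M.
$767.1M: same outcome either way → loss $0M.
Maximum loss: $0M.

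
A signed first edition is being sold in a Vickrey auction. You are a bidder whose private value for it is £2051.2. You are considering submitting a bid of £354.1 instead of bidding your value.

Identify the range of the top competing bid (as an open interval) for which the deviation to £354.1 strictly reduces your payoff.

If the competing bid is below £354.1, both bids win at the same price — no difference.
If it is above £2051.2, both bids lose — no difference.
If it lies strictly between £354.1 and £2051.2, bidding your value wins at a price below your value (positive payoff) while bidding £354.1 loses (payoff 0).
So the deviation strictly hurts on the open interval (£354.1, £2051.2).

(£354.1, £2051.2)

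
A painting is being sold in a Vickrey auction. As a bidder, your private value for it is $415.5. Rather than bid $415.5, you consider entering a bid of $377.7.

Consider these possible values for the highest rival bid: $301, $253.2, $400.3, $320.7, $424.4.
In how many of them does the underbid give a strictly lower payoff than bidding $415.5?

The deviation hurts exactly when the highest competing bid lies strictly between $377.7 and $415.5 — underbidding then forfeits a profitable win.
$301: below both → same outcome either way.
$253.2: below both → same outcome either way.
$400.3: inside the interval → strictly worse (loss $15.2).
$320.7: below both → same outcome either way.
$424.4: above both → same outcome either way.
Count: 1.

1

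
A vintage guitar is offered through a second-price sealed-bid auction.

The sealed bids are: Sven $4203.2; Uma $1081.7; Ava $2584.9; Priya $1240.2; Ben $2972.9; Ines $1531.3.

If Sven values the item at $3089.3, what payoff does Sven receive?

$116.4

Highest bid: Sven at $4203.2, so Sven wins.
Second-highest bid: Ben at $2972.9 — that is the price the winner pays.
Sven's payoff = value − price = $3089.3 − $2972.9 = $116.4.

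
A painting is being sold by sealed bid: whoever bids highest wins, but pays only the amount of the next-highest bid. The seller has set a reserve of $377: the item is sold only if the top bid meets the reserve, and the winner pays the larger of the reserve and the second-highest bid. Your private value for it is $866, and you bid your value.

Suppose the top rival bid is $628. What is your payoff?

$238

Your bid $866 is the highest and exceeds the reserve.
Price = max(second-highest bid, reserve) = max($628, $377) = $628.
Payoff = $866 − $628 = $238.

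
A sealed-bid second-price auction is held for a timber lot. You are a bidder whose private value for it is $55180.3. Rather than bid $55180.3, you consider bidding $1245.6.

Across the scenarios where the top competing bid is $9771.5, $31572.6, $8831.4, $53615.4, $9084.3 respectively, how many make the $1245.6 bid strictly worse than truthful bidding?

5

The deviation hurts exactly when the highest competing bid lies strictly between $1245.6 and $55180.3 — underbidding then forfeits a profitable win.
$9771.5: inside the interval → strictly worse (loss $45408.8).
$31572.6: inside the interval → strictly worse (loss $23607.7).
$8831.4: inside the interval → strictly worse (loss $46348.9).
$53615.4: inside the interval → strictly worse (loss $1564.9).
$9084.3: inside the interval → strictly worse (loss $46096).
Count: 5.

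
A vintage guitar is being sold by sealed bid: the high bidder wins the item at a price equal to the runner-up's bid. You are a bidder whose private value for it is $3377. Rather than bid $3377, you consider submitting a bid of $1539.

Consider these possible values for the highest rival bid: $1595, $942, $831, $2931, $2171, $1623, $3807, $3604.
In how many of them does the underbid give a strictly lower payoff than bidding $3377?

The deviation hurts exactly when the highest competing bid lies strictly between $1539 and $3377 — underbidding then forfeits a profitable win.
$1595: inside the interval → strictly worse (loss $1782).
$942: below both → same outcome either way.
$831: below both → same outcome either way.
$2931: inside the interval → strictly worse (loss $446).
$2171: inside the interval → strictly worse (loss $1206).
$1623: inside the interval → strictly worse (loss $1754).
$3807: above both → same outcome either way.
$3604: above both → same outcome either way.
Count: 4.

4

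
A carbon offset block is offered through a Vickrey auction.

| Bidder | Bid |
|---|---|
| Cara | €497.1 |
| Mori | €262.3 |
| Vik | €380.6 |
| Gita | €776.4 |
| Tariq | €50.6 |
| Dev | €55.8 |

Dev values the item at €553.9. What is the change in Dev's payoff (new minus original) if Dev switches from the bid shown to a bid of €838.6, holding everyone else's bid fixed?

−€222.5

The highest bid among the other bidders is €776.4; Dev's bid doesn't change that.
Original bid €55.8: Dev is not highest (top rival bid is €776.4); payoff €0.
Alternative bid €838.6: Dev is highest, pays the top rival bid €776.4; payoff €553.9 − €776.4 = −€222.5.
Change in payoff = −€222.5 − (€0) = −€222.5.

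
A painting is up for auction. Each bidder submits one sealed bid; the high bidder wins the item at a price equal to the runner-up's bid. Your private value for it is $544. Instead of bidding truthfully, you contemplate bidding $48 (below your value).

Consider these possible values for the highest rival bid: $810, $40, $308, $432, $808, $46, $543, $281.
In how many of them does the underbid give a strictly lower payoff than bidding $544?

4

The deviation hurts exactly when the highest competing bid lies strictly between $48 and $544 — underbidding then forfeits a profitable win.
$810: above both → same outcome either way.
$40: below both → same outcome either way.
$308: inside the interval → strictly worse (loss $236).
$432: inside the interval → strictly worse (loss $112).
$808: above both → same outcome either way.
$46: below both → same outcome either way.
$543: inside the interval → strictly worse (loss $1).
$281: inside the interval → strictly worse (loss $263).
Count: 4.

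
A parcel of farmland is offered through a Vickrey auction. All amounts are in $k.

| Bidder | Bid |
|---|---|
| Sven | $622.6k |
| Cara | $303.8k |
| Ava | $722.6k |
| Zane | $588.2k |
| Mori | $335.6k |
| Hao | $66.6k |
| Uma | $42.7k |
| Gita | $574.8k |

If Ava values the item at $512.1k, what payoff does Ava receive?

Highest bid: Ava at $722.6k, so Ava wins.
Second-highest bid: Sven at $622.6k — that is the price the winner pays.
Ava's payoff = value − price = $512.1k − $622.6k = −$110.5k.

−$110.5k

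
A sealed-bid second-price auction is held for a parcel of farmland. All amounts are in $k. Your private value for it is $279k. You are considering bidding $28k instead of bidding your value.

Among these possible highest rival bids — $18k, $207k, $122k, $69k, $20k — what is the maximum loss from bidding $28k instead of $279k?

$18k: same outcome either way → loss $0k.
$207k: truthful gives $72k, deviation gives $0k → loss $72k.
$122k: truthful gives $157k, deviation gives $0k → loss $157k.
$69k: truthful gives $210k, deviation gives $0k → loss $210k.
$20k: same outcome either way → loss $0k.
Maximum loss: $210k.

$210k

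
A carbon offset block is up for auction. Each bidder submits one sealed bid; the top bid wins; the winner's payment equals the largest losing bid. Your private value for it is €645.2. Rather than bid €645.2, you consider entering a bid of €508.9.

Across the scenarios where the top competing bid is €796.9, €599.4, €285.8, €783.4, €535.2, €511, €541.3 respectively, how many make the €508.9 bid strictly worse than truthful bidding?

4

The deviation hurts exactly when the highest competing bid lies strictly between €508.9 and €645.2 — underbidding then forfeits a profitable win.
€796.9: above both → same outcome either way.
€599.4: inside the interval → strictly worse (loss €45.8).
€285.8: below both → same outcome either way.
€783.4: above both → same outcome either way.
€535.2: inside the interval → strictly worse (loss €110).
€511: inside the interval → strictly worse (loss €134.2).
€541.3: inside the interval → strictly worse (loss €103.9).
Count: 4.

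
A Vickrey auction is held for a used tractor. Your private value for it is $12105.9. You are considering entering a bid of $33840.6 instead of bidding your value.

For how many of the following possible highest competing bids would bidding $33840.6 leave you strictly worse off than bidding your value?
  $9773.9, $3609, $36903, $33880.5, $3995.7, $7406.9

The deviation hurts exactly when the highest competing bid lies strictly between $12105.9 and $33840.6 — overbidding then wins at a price above your value.
$9773.9: below both → same outcome either way.
$3609: below both → same outcome either way.
$36903: above both → same outcome either way.
$33880.5: above both → same outcome either way.
$3995.7: below both → same outcome either way.
$7406.9: below both → same outcome either way.
Count: 0.

0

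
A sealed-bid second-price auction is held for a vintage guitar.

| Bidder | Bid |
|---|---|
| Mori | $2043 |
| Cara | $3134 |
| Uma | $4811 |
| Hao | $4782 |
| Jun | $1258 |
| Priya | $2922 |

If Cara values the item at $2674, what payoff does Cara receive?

$0

Highest bid: Uma at $4811, so Uma wins.
Second-highest bid: Hao at $4782 — that is the price the winner pays.
Cara did not win, so Cara pays nothing and receives nothing: payoff $0.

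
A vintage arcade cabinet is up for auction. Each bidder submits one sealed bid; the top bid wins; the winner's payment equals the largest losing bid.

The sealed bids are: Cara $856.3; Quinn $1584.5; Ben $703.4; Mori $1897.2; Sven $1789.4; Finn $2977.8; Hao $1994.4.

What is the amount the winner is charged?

Highest bid: Finn at $2977.8, so Finn wins.
Second-highest bid: Hao at $1994.4 — that is the price the winner pays.

$1994.4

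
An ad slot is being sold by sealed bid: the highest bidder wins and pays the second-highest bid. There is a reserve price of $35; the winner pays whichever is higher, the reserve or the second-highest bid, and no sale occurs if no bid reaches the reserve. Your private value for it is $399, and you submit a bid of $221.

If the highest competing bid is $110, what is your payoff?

Your bid $221 is the highest and exceeds the reserve.
Price = max(second-highest bid, reserve) = max($110, $35) = $110.
Payoff = $399 − $110 = $289.

$289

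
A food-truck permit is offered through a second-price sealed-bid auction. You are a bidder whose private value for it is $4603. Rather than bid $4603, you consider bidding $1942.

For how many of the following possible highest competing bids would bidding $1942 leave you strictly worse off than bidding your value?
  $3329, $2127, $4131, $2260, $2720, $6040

The deviation hurts exactly when the highest competing bid lies strictly between $1942 and $4603 — underbidding then forfeits a profitable win.
$3329: inside the interval → strictly worse (loss $1274).
$2127: inside the interval → strictly worse (loss $2476).
$4131: inside the interval → strictly worse (loss $472).
$2260: inside the interval → strictly worse (loss $2343).
$2720: inside the interval → strictly worse (loss $1883).
$6040: above both → same outcome either way.
Count: 5.

5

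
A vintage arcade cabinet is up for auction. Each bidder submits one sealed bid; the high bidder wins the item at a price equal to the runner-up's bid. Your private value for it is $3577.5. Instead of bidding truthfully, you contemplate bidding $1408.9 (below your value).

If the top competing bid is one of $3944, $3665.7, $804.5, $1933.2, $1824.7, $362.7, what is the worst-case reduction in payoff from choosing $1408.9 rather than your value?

$3944: same outcome either way → loss $0.
$3665.7: same outcome either way → loss $0.
$804.5: same outcome either way → loss $0.
$1933.2: truthful gives $1644.3, deviation gives $0 → loss $1644.3.
$1824.7: truthful gives $1752.8, deviation gives $0 → loss $1752.8.
$362.7: same outcome either way → loss $0.
Maximum loss: $1752.8.

$1752.8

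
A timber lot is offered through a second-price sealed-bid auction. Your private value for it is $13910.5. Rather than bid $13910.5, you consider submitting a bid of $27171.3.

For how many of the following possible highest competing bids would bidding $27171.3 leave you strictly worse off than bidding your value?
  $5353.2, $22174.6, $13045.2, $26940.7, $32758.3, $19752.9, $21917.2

4

The deviation hurts exactly when the highest competing bid lies strictly between $13910.5 and $27171.3 — overbidding then wins at a price above your value.
$5353.2: below both → same outcome either way.
$22174.6: inside the interval → strictly worse (loss $8264.1).
$13045.2: below both → same outcome either way.
$26940.7: inside the interval → strictly worse (loss $13030.2).
$32758.3: above both → same outcome either way.
$19752.9: inside the interval → strictly worse (loss $5842.4).
$21917.2: inside the interval → strictly worse (loss $8006.7).
Count: 4.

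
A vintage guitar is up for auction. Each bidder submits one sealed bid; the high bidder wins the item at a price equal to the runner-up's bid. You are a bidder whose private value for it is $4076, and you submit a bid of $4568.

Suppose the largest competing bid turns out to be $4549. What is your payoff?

−$473

Your bid $4568 exceeds the highest competing bid $4549, so you win.
In a second-price auction the winner pays the second-highest bid, $4549.
Payoff = value − price = $4076 − $4549 = −$473.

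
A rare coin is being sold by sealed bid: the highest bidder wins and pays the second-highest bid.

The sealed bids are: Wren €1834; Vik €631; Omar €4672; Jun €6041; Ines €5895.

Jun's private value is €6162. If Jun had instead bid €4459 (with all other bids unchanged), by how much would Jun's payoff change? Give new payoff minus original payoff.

−€267

The highest bid among the other bidders is €5895; Jun's bid doesn't change that.
Original bid €6041: Jun is highest, pays the top rival bid €5895; payoff €6162 − €5895 = €267.
Alternative bid €4459: Jun is not highest (top rival bid is €5895); payoff €0.
Change in payoff = €0 − (€267) = −€267.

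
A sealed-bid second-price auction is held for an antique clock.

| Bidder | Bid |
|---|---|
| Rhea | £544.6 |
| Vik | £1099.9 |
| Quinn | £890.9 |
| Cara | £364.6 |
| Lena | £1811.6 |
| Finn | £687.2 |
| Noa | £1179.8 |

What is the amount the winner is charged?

£1179.8

Highest bid: Lena at £1811.6, so Lena wins.
Second-highest bid: Noa at £1179.8 — that is the price the winner pays.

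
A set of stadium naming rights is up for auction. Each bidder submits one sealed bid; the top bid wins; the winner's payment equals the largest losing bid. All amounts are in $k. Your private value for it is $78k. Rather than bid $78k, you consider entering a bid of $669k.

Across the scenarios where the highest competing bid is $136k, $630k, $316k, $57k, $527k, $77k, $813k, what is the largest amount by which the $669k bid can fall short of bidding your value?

$136k: truthful gives $0k, deviation gives −$58k → loss $58k.
$630k: truthful gives $0k, deviation gives −$552k → loss $552k.
$316k: truthful gives $0k, deviation gives −$238k → loss $238k.
$57k: same outcome either way → loss $0k.
$527k: truthful gives $0k, deviation gives −$449k → loss $449k.
$77k: same outcome either way → loss $0k.
$813k: same outcome either way → loss $0k.
Maximum loss: $552k.

$552k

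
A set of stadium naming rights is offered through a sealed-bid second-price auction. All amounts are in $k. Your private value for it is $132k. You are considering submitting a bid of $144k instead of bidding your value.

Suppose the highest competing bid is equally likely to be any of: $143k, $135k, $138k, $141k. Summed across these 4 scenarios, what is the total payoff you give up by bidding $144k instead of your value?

$29k

The deviation costs you only when the competing bid falls strictly between $132k and $144k; elsewhere both bids give the same outcome.
$143k: truthful payoff $0k, deviation payoff −$11k → loss $11k.
$135k: truthful payoff $0k, deviation payoff −$3k → loss $3k.
$138k: truthful payoff $0k, deviation payoff −$6k → loss $6k.
$141k: truthful payoff $0k, deviation payoff −$9k → loss $9k.
Total loss = $11k + $3k + $6k + $9k = $29k.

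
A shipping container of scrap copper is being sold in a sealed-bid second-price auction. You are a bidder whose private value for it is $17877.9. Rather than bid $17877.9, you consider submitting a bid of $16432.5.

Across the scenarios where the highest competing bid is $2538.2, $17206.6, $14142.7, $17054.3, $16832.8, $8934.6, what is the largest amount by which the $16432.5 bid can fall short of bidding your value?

$1045.1

$2538.2: same outcome either way → loss $0.
$17206.6: truthful gives $671.3, deviation gives $0 → loss $671.3.
$14142.7: same outcome either way → loss $0.
$17054.3: truthful gives $823.6, deviation gives $0 → loss $823.6.
$16832.8: truthful gives $1045.1, deviation gives $0 → loss $1045.1.
$8934.6: same outcome either way → loss $0.
Maximum loss: $1045.1.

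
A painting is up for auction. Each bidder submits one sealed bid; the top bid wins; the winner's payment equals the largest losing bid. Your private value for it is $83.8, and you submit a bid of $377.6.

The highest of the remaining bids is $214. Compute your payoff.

Your bid $377.6 exceeds the highest competing bid $214, so you win.
In a second-price auction the winner pays the second-highest bid, $214.
Payoff = value − price = $83.8 − $214 = −$130.2.

−$130.2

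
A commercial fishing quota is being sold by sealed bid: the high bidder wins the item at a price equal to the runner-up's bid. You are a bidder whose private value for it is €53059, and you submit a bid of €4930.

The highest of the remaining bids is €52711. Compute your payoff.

Your bid €4930 is below the highest competing bid €52711, so you lose.
A losing bidder pays nothing and receives nothing: payoff = €0.

€0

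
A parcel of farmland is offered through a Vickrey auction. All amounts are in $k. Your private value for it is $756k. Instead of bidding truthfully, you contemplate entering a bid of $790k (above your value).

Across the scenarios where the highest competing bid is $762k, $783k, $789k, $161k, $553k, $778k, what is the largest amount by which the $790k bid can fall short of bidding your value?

$33k

$762k: truthful gives $0k, deviation gives −$6k → loss $6k.
$783k: truthful gives $0k, deviation gives −$27k → loss $27k.
$789k: truthful gives $0k, deviation gives −$33k → loss $33k.
$161k: same outcome either way → loss $0k.
$553k: same outcome either way → loss $0k.
$778k: truthful gives $0k, deviation gives −$22k → loss $22k.
Maximum loss: $33k.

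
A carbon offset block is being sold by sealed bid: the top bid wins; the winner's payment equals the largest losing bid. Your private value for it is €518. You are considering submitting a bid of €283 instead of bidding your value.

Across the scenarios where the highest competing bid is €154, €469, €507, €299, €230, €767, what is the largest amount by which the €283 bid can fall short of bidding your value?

€219

€154: same outcome either way → loss €0.
€469: truthful gives €49, deviation gives €0 → loss €49.
€507: truthful gives €11, deviation gives €0 → loss €11.
€299: truthful gives €219, deviation gives €0 → loss €219.
€230: same outcome either way → loss €0.
€767: same outcome either way → loss €0.
Maximum loss: €219.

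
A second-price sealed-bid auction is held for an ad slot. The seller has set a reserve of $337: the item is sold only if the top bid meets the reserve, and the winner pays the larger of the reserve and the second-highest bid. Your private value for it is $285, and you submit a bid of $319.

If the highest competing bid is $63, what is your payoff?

Your bid $319 is the highest bid but falls below the reserve $337, so the item goes unsold. Payoff $0.

$0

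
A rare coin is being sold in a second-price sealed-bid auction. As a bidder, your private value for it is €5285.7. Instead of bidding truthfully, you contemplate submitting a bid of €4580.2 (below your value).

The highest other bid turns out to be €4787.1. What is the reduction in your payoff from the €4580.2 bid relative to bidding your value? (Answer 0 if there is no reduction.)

Bidding your value €5285.7: you win (since €5285.7 > €4787.1) and pay €4787.1. Payoff €498.6.
Bidding €4580.2: you lose. Payoff €0.
The competing bid €4787.1 lies between your shaded bid and your value, so underbidding forfeits an item you could have won at a profitable price.
Loss from deviating = €498.6 − (€0) = €498.6.

€498.6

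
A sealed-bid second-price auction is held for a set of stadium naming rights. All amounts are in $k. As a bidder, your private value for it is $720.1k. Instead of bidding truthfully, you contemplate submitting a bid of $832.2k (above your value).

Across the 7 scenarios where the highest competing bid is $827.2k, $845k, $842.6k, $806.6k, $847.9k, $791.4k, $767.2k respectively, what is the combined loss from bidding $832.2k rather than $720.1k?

$312k

The deviation costs you only when the competing bid falls strictly between $720.1k and $832.2k; elsewhere both bids give the same outcome.
$827.2k: truthful payoff $0k, deviation payoff −$107.1k → loss $107.1k.
$845k: outcomes coincide → loss $0k.
$842.6k: outcomes coincide → loss $0k.
$806.6k: truthful payoff $0k, deviation payoff −$86.5k → loss $86.5k.
$847.9k: outcomes coincide → loss $0k.
$791.4k: truthful payoff $0k, deviation payoff −$71.3k → loss $71.3k.
$767.2k: truthful payoff $0k, deviation payoff −$47.1k → loss $47.1k.
Total loss = $107.1k + $86.5k + $71.3k + $47.1k = $312k.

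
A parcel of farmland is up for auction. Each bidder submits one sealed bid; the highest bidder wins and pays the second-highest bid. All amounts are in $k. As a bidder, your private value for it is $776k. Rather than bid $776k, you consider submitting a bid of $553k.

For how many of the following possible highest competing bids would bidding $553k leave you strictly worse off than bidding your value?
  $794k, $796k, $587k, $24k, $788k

1

The deviation hurts exactly when the highest competing bid lies strictly between $553k and $776k — underbidding then forfeits a profitable win.
$794k: above both → same outcome either way.
$796k: above both → same outcome either way.
$587k: inside the interval → strictly worse (loss $189k).
$24k: below both → same outcome either way.
$788k: above both → same outcome either way.
Count: 1.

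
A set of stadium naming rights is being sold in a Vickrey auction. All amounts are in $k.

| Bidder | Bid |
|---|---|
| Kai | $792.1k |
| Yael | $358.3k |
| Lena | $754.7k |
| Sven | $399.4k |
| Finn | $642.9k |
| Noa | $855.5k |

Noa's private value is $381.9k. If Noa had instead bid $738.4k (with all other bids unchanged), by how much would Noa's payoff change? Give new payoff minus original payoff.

$410.2k

The highest bid among the other bidders is $792.1k; Noa's bid doesn't change that.
Original bid $855.5k: Noa is highest, pays the top rival bid $792.1k; payoff $381.9k − $792.1k = −$410.2k.
Alternative bid $738.4k: Noa is not highest (top rival bid is $792.1k); payoff $0k.
Change in payoff = $0k − (−$410.2k) = $410.2k.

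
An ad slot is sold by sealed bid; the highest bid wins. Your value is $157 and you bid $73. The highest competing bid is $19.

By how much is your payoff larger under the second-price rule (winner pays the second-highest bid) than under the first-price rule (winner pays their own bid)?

$54

You have the highest bid, so you win under either rule.
Second-price: pay $19 → payoff $138.
First-price: pay your own bid $73 → payoff $84.
Difference = $138 − ($84) = $54.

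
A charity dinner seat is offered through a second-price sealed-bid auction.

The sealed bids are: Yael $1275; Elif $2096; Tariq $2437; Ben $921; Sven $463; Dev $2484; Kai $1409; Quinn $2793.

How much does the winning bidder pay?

$2484

Highest bid: Quinn at $2793, so Quinn wins.
Second-highest bid: Dev at $2484 — that is the price the winner pays.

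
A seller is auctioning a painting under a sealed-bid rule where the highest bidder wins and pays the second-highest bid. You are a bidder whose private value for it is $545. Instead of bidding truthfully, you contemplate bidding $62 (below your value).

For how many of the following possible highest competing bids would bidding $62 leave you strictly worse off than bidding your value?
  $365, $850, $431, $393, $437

The deviation hurts exactly when the highest competing bid lies strictly between $62 and $545 — underbidding then forfeits a profitable win.
$365: inside the interval → strictly worse (loss $180).
$850: above both → same outcome either way.
$431: inside the interval → strictly worse (loss $114).
$393: inside the interval → strictly worse (loss $152).
$437: inside the interval → strictly worse (loss $108).
Count: 4.

4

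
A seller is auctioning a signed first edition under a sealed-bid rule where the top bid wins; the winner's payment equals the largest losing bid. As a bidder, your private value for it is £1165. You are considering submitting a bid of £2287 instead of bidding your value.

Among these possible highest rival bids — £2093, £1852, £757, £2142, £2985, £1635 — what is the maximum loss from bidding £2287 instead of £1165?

£977

£2093: truthful gives £0, deviation gives −£928 → loss £928.
£1852: truthful gives £0, deviation gives −£687 → loss £687.
£757: same outcome either way → loss £0.
£2142: truthful gives £0, deviation gives −£977 → loss £977.
£2985: same outcome either way → loss £0.
£1635: truthful gives £0, deviation gives −£470 → loss £470.
Maximum loss: £977.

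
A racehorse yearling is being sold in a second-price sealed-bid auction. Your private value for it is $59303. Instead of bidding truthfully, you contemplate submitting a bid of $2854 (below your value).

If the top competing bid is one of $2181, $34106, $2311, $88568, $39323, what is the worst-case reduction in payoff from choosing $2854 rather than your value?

$25197

$2181: same outcome either way → loss $0.
$34106: truthful gives $25197, deviation gives $0 → loss $25197.
$2311: same outcome either way → loss $0.
$88568: same outcome either way → loss $0.
$39323: truthful gives $19980, deviation gives $0 → loss $19980.
Maximum loss: $25197.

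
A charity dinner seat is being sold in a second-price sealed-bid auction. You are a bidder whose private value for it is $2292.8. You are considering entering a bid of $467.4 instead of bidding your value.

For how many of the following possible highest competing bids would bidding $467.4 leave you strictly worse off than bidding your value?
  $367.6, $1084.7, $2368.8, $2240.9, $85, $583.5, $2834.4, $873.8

4

The deviation hurts exactly when the highest competing bid lies strictly between $467.4 and $2292.8 — underbidding then forfeits a profitable win.
$367.6: below both → same outcome either way.
$1084.7: inside the interval → strictly worse (loss $1208.1).
$2368.8: above both → same outcome either way.
$2240.9: inside the interval → strictly worse (loss $51.9).
$85: below both → same outcome either way.
$583.5: inside the interval → strictly worse (loss $1709.3).
$2834.4: above both → same outcome either way.
$873.8: inside the interval → strictly worse (loss $1419).
Count: 4.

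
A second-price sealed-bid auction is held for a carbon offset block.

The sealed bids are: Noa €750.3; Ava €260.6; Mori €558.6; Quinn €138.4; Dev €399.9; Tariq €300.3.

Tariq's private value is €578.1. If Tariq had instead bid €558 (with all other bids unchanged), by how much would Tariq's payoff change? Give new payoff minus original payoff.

The highest bid among the other bidders is €750.3; Tariq's bid doesn't change that.
Original bid €300.3: Tariq is not highest (top rival bid is €750.3); payoff €0.
Alternative bid €558: Tariq is not highest (top rival bid is €750.3); payoff €0.
Change in payoff = €0 − (€0) = €0.

€0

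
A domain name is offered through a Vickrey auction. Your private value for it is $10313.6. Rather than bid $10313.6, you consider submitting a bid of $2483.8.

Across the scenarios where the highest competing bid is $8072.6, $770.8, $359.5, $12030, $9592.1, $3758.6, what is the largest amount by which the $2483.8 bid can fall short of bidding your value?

$8072.6: truthful gives $2241, deviation gives $0 → loss $2241.
$770.8: same outcome either way → loss $0.
$359.5: same outcome either way → loss $0.
$12030: same outcome either way → loss $0.
$9592.1: truthful gives $721.5, deviation gives $0 → loss $721.5.
$3758.6: truthful gives $6555, deviation gives $0 → loss $6555.
Maximum loss: $6555.

$6555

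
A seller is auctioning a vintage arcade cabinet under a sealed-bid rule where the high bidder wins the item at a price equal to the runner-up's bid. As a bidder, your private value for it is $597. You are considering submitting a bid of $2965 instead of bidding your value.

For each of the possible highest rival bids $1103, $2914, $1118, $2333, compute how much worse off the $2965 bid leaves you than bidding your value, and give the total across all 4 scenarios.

$5080

The deviation costs you only when the competing bid falls strictly between $597 and $2965; elsewhere both bids give the same outcome.
$1103: truthful payoff $0, deviation payoff −$506 → loss $506.
$2914: truthful payoff $0, deviation payoff −$2317 → loss $2317.
$1118: truthful payoff $0, deviation payoff −$521 → loss $521.
$2333: truthful payoff $0, deviation payoff −$1736 → loss $1736.
Total loss = $506 + $2317 + $521 + $1736 = $5080.
In a second-price auction your bid sets only whether you win, not what you pay, so bidding your true value is weakly dominant.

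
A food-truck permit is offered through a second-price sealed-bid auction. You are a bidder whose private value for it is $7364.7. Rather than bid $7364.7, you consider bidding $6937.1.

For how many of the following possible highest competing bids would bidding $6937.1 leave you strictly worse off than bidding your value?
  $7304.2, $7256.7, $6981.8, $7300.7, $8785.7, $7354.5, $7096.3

The deviation hurts exactly when the highest competing bid lies strictly between $6937.1 and $7364.7 — underbidding then forfeits a profitable win.
$7304.2: inside the interval → strictly worse (loss $60.5).
$7256.7: inside the interval → strictly worse (loss $108).
$6981.8: inside the interval → strictly worse (loss $382.9).
$7300.7: inside the interval → strictly worse (loss $64).
$8785.7: above both → same outcome either way.
$7354.5: inside the interval → strictly worse (loss $10.2).
$7096.3: inside the interval → strictly worse (loss $268.4).
Count: 6.

6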